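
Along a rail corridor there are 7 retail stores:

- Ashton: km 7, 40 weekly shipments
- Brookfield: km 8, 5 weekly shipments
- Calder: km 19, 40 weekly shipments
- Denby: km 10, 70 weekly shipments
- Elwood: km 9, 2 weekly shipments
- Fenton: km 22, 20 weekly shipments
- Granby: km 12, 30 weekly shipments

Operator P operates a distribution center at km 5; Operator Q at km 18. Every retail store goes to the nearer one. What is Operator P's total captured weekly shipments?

The indifferent point is the midpoint (5+18)/2 = 11.5; retail stores left of it (closer to Operator P at 5) go to Operator P, those right go to Operator Q.
  Ashton at 7 (w=40) → Operator P
  Brookfield at 8 (w=5) → Operator P
  Elwood at 9 (w=2) → Operator P
  Denby at 10 (w=70) → Operator P
  Granby at 12 (w=30) → Operator Q
  Calder at 19 (w=40) → Operator Q
  Fenton at 22 (w=20) → Operator Q
Operator P captures 117; Operator Q captures 90.

117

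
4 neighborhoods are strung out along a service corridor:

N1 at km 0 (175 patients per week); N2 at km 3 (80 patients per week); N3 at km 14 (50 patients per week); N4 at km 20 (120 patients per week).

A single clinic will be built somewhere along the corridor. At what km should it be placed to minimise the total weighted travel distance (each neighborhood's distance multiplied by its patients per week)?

For a sum of weighted absolute distances on a line, the optimum is the weighted median (not the mean). Total weight W = 425; half-weight = 212.5.
Sort by position and accumulate weight:
  km 0 (N1, w=175) → cum 175
  km 3 (N2, w=80) → cum 255  ≥ 212.5 → median here
  km 14 (N3, w=50) → cum 305
  km 20 (N4, w=120) → cum 425
Optimal location: km 3.

x = 3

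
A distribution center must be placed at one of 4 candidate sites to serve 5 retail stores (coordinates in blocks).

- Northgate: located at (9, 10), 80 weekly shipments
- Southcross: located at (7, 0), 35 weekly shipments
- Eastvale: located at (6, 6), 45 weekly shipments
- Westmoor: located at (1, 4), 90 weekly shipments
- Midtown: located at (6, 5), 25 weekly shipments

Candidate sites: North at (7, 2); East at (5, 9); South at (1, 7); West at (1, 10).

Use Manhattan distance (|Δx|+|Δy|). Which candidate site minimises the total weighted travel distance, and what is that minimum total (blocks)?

Total weighted distance at each candidate:
  North (7, 2): total = 1915
  East (5, 9): total = 1900
  South (1, 7): total = 2050
  West (1, 10): total = 2395
Minimum is at East with total 1900 blocks.

East, total 1900 blocks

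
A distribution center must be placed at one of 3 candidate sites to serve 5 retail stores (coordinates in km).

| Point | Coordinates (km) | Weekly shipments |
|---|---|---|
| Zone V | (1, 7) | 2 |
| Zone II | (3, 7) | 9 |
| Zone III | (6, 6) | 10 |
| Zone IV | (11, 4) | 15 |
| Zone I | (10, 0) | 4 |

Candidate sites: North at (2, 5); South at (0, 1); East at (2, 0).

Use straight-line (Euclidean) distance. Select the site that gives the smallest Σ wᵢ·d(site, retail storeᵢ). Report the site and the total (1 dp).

North, total 239.4 km

Total weighted distance at each candidate:
  North (2, 5): total = 239.4
  South (0, 1): total = 361.9
  East (2, 0): total = 329.6
Minimum is at North with total 239.4 km.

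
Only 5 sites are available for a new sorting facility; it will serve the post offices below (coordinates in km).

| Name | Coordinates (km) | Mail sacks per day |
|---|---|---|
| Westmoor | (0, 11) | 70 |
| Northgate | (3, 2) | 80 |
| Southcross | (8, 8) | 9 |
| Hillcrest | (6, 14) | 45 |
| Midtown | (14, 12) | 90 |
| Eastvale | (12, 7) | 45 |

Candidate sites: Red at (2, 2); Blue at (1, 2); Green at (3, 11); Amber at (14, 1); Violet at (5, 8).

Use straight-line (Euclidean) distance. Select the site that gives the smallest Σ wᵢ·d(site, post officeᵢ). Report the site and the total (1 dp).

Violet, total 2419.5 km

Total weighted distance at each candidate:
  Red (2, 2): total = 3279.9
  Blue (1, 2): total = 3481.7
  Green (3, 11): total = 2610.7
  Amber (14, 1): total = 4132.4
  Violet (5, 8): total = 2419.5
Minimum is at Violet with total 2419.5 km.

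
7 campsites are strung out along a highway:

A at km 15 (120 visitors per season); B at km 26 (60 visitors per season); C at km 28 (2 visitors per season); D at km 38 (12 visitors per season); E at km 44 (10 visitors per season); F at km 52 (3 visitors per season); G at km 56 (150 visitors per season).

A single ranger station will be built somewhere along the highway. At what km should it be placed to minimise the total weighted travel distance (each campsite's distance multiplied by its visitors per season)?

x = 26

For a sum of weighted absolute distances on a line, the optimum is the weighted median (not the mean). Total weight W = 357; half-weight = 178.5.
Sort by position and accumulate weight:
  km 15 (A, w=120) → cum 120
  km 26 (B, w=60) → cum 180  ≥ 178.5 → median here
  km 28 (C, w=2) → cum 182
  km 38 (D, w=12) → cum 194
  km 44 (E, w=10) → cum 204
  km 52 (F, w=3) → cum 207
  km 56 (G, w=150) → cum 357
Optimal location: km 26.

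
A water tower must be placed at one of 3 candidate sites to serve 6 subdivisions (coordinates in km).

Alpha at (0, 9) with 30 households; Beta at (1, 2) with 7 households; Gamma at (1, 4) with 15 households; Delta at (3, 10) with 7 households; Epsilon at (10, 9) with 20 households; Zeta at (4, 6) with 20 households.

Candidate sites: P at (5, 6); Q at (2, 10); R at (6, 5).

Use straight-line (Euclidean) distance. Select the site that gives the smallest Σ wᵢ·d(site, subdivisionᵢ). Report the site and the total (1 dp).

Total weighted distance at each candidate:
  P (5, 6): total = 449.5
  Q (2, 10): total = 472.4
  R (6, 5): total = 532.3
Minimum is at P with total 449.5 km.

P, total 449.5 km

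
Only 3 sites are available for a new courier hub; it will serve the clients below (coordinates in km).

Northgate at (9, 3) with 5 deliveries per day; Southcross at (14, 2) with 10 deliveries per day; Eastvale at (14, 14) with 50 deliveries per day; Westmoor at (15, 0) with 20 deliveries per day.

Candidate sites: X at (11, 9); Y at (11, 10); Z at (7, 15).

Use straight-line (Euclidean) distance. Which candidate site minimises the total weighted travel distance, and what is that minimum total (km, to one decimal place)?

Y, total 587.2 km

Total weighted distance at each candidate:
  X (11, 9): total = 596.3
  Y (11, 10): total = 587.2
  Z (7, 15): total = 902.0
Minimum is at Y with total 587.2 km.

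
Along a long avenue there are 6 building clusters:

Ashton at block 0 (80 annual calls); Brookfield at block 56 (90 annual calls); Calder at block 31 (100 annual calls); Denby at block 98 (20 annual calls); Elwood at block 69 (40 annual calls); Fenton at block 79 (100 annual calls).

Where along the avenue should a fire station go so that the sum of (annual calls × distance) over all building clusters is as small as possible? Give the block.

For a sum of weighted absolute distances on a line, the optimum is the weighted median (not the mean). Total weight W = 430; half-weight = 215.
Sort by position and accumulate weight:
  block 0 (Ashton, w=80) → cum 80
  block 31 (Calder, w=100) → cum 180
  block 56 (Brookfield, w=90) → cum 270  ≥ 215 → median here
  block 69 (Elwood, w=40) → cum 310
  block 79 (Fenton, w=100) → cum 410
  block 98 (Denby, w=20) → cum 430
Optimal location: block 56.

x = 56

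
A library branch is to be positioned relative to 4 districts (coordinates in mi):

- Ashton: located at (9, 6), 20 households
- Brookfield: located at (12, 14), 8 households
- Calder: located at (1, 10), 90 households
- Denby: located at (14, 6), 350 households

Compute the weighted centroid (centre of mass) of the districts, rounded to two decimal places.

(11.25, 6.91)

The minimiser of Σwᵢ‖p−pᵢ‖² is the weighted centroid p* = (Σwᵢpᵢ)/(Σwᵢ).
Σwᵢ = 468.
Σwᵢxᵢ = 20·9 + 8·12 + 90·1 + 350·14 = 5266.
Σwᵢyᵢ = 20·6 + 8·14 + 90·10 + 350·6 = 3232.
x* = 5266/468 = 11.25, y* = 3232/468 = 6.91.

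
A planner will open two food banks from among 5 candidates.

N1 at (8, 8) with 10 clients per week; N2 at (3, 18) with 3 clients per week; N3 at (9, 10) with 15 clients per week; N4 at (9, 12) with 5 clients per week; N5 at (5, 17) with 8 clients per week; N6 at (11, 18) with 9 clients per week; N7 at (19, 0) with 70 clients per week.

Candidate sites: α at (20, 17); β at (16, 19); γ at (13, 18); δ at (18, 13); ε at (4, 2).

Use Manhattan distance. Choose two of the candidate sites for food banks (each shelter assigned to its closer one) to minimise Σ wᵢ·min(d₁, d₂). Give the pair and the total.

Evaluate every pair (each demand assigned to the nearer of the two):
  {γ, δ}: total = 1480
  {β, δ}: total = 1560
  {δ, ε}: total = 1597
  {α, δ}: total = 1624
  {γ, ε}: total = 1640
  {β, ε}: total = 1755
  {α, γ}: total = 1760
  {α, ε}: total = 1821
  {α, β}: total = 1960
  {β, γ}: total = 2040
Best pair: {γ, δ} with total 1480.

{γ, δ}, total 1480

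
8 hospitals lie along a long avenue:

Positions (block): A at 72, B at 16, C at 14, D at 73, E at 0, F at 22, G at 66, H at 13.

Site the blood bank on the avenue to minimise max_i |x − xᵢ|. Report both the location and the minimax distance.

location 36.5, max distance 36.5

The 1-center on a line is the midpoint of the two extreme points: leftmost at 0, rightmost at 73.
Optimal location = (0 + 73)/2 = 36.5; maximum distance = (73 − 0)/2 = 36.5.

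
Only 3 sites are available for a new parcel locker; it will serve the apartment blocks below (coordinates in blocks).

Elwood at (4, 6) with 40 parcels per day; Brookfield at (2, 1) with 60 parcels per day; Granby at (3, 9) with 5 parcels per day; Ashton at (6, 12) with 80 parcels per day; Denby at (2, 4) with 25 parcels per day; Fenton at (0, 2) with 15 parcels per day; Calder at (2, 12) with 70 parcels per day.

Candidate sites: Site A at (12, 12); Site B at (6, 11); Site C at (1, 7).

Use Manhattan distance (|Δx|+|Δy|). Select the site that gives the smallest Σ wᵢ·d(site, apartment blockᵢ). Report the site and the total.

Site C, total 2010 blocks

Total weighted distance at each candidate:
  Site A (12, 12): total = 3840
  Site B (6, 11): total = 2075
  Site C (1, 7): total = 2010
Minimum is at Site C with total 2010 blocks.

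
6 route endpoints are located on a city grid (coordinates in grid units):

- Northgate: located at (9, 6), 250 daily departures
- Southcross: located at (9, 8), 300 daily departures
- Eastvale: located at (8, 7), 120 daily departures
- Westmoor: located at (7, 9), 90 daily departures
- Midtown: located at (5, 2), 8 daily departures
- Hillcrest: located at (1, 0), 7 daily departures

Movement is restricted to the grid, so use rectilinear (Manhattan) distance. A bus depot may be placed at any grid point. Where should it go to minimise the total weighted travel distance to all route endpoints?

(9, 8)

Manhattan distance separates: Σwᵢ(|x−xᵢ|+|y−yᵢ|) = Σwᵢ|x−xᵢ| + Σwᵢ|y−yᵢ|, so x and y are optimised independently as 1-D weighted medians.
Total weight W = 775; half = 387.5.
x-coordinate, sorted with cumulative weight:
  x=1 (Hillcrest, w=7) cum 7
  x=5 (Midtown, w=8) cum 15
  x=7 (Westmoor, w=90) cum 105
  x=8 (Eastvale, w=120) cum 225
  x=9 (Northgate, w=250) cum 475  ← median
  x=9 (Southcross, w=300) cum 775
⇒ x* = 9
y-coordinate, sorted with cumulative weight:
  y=0 (Hillcrest, w=7) cum 7
  y=2 (Midtown, w=8) cum 15
  y=6 (Northgate, w=250) cum 265
  y=7 (Eastvale, w=120) cum 385
  y=8 (Southcross, w=300) cum 685  ← median
  y=9 (Westmoor, w=90) cum 775
⇒ y* = 8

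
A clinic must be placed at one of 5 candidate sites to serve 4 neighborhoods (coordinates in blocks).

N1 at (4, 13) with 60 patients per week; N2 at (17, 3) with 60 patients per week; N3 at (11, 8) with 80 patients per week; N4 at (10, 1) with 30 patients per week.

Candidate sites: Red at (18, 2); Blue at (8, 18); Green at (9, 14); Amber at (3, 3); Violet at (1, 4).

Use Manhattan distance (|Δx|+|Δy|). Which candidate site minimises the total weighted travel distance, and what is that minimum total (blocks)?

Green, total 2560 blocks

Total weighted distance at each candidate:
  Red (18, 2): total = 2930
  Blue (8, 18): total = 3590
  Green (9, 14): total = 2560
  Amber (3, 3): total = 2810
  Violet (1, 4): total = 3220
Minimum is at Green with total 2560 blocks.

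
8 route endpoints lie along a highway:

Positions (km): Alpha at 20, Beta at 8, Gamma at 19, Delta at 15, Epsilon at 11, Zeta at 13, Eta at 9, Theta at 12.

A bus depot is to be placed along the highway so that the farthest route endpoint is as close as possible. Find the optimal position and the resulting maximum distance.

The 1-center on a line is the midpoint of the two extreme points: leftmost at 8, rightmost at 20.
Optimal location = (8 + 20)/2 = 14; maximum distance = (20 − 8)/2 = 6.

location 14, max distance 6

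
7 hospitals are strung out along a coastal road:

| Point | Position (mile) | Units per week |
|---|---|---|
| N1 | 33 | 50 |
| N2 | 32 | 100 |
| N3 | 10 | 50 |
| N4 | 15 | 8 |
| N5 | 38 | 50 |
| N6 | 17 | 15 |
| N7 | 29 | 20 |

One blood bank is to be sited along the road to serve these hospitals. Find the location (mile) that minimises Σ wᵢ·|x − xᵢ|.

x = 32

For a sum of weighted absolute distances on a line, the optimum is the weighted median (not the mean). Total weight W = 293; half-weight = 146.5.
Sort by position and accumulate weight:
  mile 10 (N3, w=50) → cum 50
  mile 15 (N4, w=8) → cum 58
  mile 17 (N6, w=15) → cum 73
  mile 29 (N7, w=20) → cum 93
  mile 32 (N2, w=100) → cum 193  ≥ 146.5 → median here
  mile 33 (N1, w=50) → cum 243
  mile 38 (N5, w=50) → cum 293
Optimal location: mile 32.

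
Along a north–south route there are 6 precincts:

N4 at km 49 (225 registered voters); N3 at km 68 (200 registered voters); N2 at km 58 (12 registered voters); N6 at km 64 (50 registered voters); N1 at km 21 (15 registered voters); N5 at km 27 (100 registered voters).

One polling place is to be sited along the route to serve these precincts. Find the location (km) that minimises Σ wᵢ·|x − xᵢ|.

x = 49

For a sum of weighted absolute distances on a line, the optimum is the weighted median (not the mean). Total weight W = 602; half-weight = 301.
Sort by position and accumulate weight:
  km 21 (N1, w=15) → cum 15
  km 27 (N5, w=100) → cum 115
  km 49 (N4, w=225) → cum 340  ≥ 301 → median here
  km 58 (N2, w=12) → cum 352
  km 64 (N6, w=50) → cum 402
  km 68 (N3, w=200) → cum 602
Optimal location: km 49.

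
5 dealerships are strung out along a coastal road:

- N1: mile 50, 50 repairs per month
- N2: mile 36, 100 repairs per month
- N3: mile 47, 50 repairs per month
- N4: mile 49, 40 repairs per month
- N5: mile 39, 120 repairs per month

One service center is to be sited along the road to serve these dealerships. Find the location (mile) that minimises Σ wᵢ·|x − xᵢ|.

x = 39

For a sum of weighted absolute distances on a line, the optimum is the weighted median (not the mean). Total weight W = 360; half-weight = 180.
Sort by position and accumulate weight:
  mile 36 (N2, w=100) → cum 100
  mile 39 (N5, w=120) → cum 220  ≥ 180 → median here
  mile 47 (N3, w=50) → cum 270
  mile 49 (N4, w=40) → cum 310
  mile 50 (N1, w=50) → cum 360
Optimal location: mile 39.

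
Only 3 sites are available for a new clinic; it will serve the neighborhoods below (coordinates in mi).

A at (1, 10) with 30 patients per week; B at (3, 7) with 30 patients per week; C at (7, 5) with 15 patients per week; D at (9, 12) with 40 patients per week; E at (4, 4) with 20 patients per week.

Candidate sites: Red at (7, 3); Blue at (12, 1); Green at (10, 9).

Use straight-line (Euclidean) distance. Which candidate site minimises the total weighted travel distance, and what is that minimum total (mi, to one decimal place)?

Green, total 847.8 mi

Total weighted distance at each candidate:
  Red (7, 3): total = 908.3
  Blue (12, 1): total = 1473.9
  Green (10, 9): total = 847.8
Minimum is at Green with total 847.8 mi.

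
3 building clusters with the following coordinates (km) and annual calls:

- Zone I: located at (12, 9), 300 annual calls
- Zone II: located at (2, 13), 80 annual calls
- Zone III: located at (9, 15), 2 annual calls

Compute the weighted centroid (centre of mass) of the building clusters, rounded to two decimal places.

The minimiser of Σwᵢ‖p−pᵢ‖² is the weighted centroid p* = (Σwᵢpᵢ)/(Σwᵢ).
Σwᵢ = 382.
Σwᵢxᵢ = 300·12 + 80·2 + 2·9 = 3778.
Σwᵢyᵢ = 300·9 + 80·13 + 2·15 = 3770.
x* = 3778/382 = 9.89, y* = 3770/382 = 9.87.

(9.89, 9.87)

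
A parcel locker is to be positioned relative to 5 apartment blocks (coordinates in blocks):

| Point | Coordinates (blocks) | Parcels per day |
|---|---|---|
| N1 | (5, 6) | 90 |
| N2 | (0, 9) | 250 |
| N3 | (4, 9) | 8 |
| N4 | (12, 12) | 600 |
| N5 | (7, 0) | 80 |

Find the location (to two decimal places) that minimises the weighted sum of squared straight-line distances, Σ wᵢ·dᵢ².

The minimiser of Σwᵢ‖p−pᵢ‖² is the weighted centroid p* = (Σwᵢpᵢ)/(Σwᵢ).
Σwᵢ = 1028.
Σwᵢxᵢ = 90·5 + 250·0 + 8·4 + 600·12 + 80·7 = 8242.
Σwᵢyᵢ = 90·6 + 250·9 + 8·9 + 600·12 + 80·0 = 10062.
x* = 8242/1028 = 8.02, y* = 10062/1028 = 9.79.

(8.02, 9.79)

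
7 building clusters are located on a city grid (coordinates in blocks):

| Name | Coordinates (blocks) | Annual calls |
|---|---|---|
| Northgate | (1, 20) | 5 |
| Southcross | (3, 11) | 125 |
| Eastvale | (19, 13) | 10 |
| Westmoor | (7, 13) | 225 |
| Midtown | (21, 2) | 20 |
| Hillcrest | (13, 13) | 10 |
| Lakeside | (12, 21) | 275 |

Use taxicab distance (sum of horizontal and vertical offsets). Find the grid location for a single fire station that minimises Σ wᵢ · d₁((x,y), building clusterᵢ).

Manhattan distance separates: Σwᵢ(|x−xᵢ|+|y−yᵢ|) = Σwᵢ|x−xᵢ| + Σwᵢ|y−yᵢ|, so x and y are optimised independently as 1-D weighted medians.
Total weight W = 670; half = 335.
x-coordinate, sorted with cumulative weight:
  x=1 (Northgate, w=5) cum 5
  x=3 (Southcross, w=125) cum 130
  x=7 (Westmoor, w=225) cum 355  ← median
  x=12 (Lakeside, w=275) cum 630
  x=13 (Hillcrest, w=10) cum 640
  x=19 (Eastvale, w=10) cum 650
  x=21 (Midtown, w=20) cum 670
⇒ x* = 7
y-coordinate, sorted with cumulative weight:
  y=2 (Midtown, w=20) cum 20
  y=11 (Southcross, w=125) cum 145
  y=13 (Eastvale, w=10) cum 155
  y=13 (Westmoor, w=225) cum 380  ← median
  y=13 (Hillcrest, w=10) cum 390
  y=20 (Northgate, w=5) cum 395
  y=21 (Lakeside, w=275) cum 670
⇒ y* = 13

(7, 13)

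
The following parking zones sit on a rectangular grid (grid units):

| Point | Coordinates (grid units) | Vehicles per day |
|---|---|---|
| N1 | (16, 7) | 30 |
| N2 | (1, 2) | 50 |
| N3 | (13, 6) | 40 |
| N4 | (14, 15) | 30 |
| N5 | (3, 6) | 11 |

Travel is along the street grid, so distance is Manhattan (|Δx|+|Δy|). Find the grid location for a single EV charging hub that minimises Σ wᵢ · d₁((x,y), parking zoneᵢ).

(13, 6)

Manhattan distance separates: Σwᵢ(|x−xᵢ|+|y−yᵢ|) = Σwᵢ|x−xᵢ| + Σwᵢ|y−yᵢ|, so x and y are optimised independently as 1-D weighted medians.
Total weight W = 161; half = 80.5.
x-coordinate, sorted with cumulative weight:
  x=1 (N2, w=50) cum 50
  x=3 (N5, w=11) cum 61
  x=13 (N3, w=40) cum 101  ← median
  x=14 (N4, w=30) cum 131
  x=16 (N1, w=30) cum 161
⇒ x* = 13
y-coordinate, sorted with cumulative weight:
  y=2 (N2, w=50) cum 50
  y=6 (N3, w=40) cum 90  ← median
  y=6 (N5, w=11) cum 101
  y=7 (N1, w=30) cum 131
  y=15 (N4, w=30) cum 161
⇒ y* = 6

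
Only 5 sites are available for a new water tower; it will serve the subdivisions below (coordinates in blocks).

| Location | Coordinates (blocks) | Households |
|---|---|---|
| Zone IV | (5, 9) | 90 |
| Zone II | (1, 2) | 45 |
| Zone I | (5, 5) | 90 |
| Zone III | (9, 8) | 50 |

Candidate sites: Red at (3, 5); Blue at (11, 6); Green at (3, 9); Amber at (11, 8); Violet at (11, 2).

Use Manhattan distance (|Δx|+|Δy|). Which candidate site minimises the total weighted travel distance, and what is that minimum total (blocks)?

Red, total 1395 blocks

Total weighted distance at each candidate:
  Red (3, 5): total = 1395
  Blue (11, 6): total = 2270
  Green (3, 9): total = 1475
  Amber (11, 8): total = 2260
  Violet (11, 2): total = 2830
Minimum is at Red with total 1395 blocks.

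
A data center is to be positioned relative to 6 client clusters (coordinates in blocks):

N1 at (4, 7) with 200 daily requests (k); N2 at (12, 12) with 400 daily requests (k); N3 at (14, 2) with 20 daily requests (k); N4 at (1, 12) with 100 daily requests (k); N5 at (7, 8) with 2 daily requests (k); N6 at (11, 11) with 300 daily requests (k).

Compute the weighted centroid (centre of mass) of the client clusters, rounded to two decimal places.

The minimiser of Σwᵢ‖p−pᵢ‖² is the weighted centroid p* = (Σwᵢpᵢ)/(Σwᵢ).
Σwᵢ = 1022.
Σwᵢxᵢ = 200·4 + 400·12 + 20·14 + 100·1 + 2·7 + 300·11 = 9294.
Σwᵢyᵢ = 200·7 + 400·12 + 20·2 + 100·12 + 2·8 + 300·11 = 10756.
x* = 9294/1022 = 9.09, y* = 10756/1022 = 10.52.

(9.09, 10.52)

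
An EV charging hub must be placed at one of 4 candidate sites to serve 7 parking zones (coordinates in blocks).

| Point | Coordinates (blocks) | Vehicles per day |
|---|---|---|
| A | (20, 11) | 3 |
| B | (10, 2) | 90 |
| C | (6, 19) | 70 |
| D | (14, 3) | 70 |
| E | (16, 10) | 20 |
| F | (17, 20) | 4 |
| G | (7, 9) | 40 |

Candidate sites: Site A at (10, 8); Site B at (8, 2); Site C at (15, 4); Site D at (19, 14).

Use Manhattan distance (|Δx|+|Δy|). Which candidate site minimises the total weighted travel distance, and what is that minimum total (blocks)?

Site A, total 2655 blocks

Total weighted distance at each candidate:
  Site A (10, 8): total = 2655
  Site B (8, 2): total = 2811
  Site C (15, 4): total = 3218
  Site D (19, 14): total = 5134
Minimum is at Site A with total 2655 blocks.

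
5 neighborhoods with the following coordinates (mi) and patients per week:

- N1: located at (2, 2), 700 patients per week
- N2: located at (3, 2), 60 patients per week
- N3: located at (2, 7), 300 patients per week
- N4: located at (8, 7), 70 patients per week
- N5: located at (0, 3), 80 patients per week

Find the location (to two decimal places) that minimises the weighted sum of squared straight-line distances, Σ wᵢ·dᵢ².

(2.26, 3.60)

The minimiser of Σwᵢ‖p−pᵢ‖² is the weighted centroid p* = (Σwᵢpᵢ)/(Σwᵢ).
Σwᵢ = 1210.
Σwᵢxᵢ = 700·2 + 60·3 + 300·2 + 70·8 + 80·0 = 2740.
Σwᵢyᵢ = 700·2 + 60·2 + 300·7 + 70·7 + 80·3 = 4350.
x* = 2740/1210 = 2.26, y* = 4350/1210 = 3.60.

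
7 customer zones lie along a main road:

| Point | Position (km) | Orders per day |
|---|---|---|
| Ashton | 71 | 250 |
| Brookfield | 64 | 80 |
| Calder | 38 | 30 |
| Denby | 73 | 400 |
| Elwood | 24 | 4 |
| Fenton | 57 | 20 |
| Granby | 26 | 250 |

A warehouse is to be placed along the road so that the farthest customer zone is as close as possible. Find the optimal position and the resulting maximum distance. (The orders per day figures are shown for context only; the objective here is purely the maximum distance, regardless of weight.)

The 1-center on a line is the midpoint of the two extreme points: leftmost at 24, rightmost at 73.
Optimal location = (24 + 73)/2 = 48.5; maximum distance = (73 − 24)/2 = 24.5.

location 48.5, max distance 24.5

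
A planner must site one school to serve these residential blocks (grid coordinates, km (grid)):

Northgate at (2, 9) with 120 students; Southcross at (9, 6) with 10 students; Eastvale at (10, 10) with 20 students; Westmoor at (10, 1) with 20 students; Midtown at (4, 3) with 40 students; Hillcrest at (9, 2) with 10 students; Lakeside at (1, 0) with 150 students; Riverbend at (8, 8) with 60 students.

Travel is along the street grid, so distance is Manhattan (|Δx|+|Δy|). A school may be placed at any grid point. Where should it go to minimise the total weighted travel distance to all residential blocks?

(2, 3)

Manhattan distance separates: Σwᵢ(|x−xᵢ|+|y−yᵢ|) = Σwᵢ|x−xᵢ| + Σwᵢ|y−yᵢ|, so x and y are optimised independently as 1-D weighted medians.
Total weight W = 430; half = 215.
x-coordinate, sorted with cumulative weight:
  x=1 (Lakeside, w=150) cum 150
  x=2 (Northgate, w=120) cum 270  ← median
  x=4 (Midtown, w=40) cum 310
  x=8 (Riverbend, w=60) cum 370
  x=9 (Southcross, w=10) cum 380
  x=9 (Hillcrest, w=10) cum 390
  x=10 (Eastvale, w=20) cum 410
  x=10 (Westmoor, w=20) cum 430
⇒ x* = 2
y-coordinate, sorted with cumulative weight:
  y=0 (Lakeside, w=150) cum 150
  y=1 (Westmoor, w=20) cum 170
  y=2 (Hillcrest, w=10) cum 180
  y=3 (Midtown, w=40) cum 220  ← median
  y=6 (Southcross, w=10) cum 230
  y=8 (Riverbend, w=60) cum 290
  y=9 (Northgate, w=120) cum 410
  y=10 (Eastvale, w=20) cum 430
⇒ y* = 3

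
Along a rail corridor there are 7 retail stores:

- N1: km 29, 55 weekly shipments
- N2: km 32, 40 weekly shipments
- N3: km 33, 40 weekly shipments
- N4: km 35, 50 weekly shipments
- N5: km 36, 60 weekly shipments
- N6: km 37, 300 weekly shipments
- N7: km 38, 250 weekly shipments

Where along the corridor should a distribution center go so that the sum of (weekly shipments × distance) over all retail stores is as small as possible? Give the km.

For a sum of weighted absolute distances on a line, the optimum is the weighted median (not the mean). Total weight W = 795; half-weight = 397.5.
Sort by position and accumulate weight:
  km 29 (N1, w=55) → cum 55
  km 32 (N2, w=40) → cum 95
  km 33 (N3, w=40) → cum 135
  km 35 (N4, w=50) → cum 185
  km 36 (N5, w=60) → cum 245
  km 37 (N6, w=300) → cum 545  ≥ 397.5 → median here
  km 38 (N7, w=250) → cum 795
Optimal location: km 37.

x = 37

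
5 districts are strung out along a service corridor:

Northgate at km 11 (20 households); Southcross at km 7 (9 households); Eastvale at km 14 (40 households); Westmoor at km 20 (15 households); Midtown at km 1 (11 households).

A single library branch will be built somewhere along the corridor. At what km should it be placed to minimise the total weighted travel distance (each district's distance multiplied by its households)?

For a sum of weighted absolute distances on a line, the optimum is the weighted median (not the mean). Total weight W = 95; half-weight = 47.5.
Sort by position and accumulate weight:
  km 1 (Midtown, w=11) → cum 11
  km 7 (Southcross, w=9) → cum 20
  km 11 (Northgate, w=20) → cum 40
  km 14 (Eastvale, w=40) → cum 80  ≥ 47.5 → median here
  km 20 (Westmoor, w=15) → cum 95
Optimal location: km 14.

x = 14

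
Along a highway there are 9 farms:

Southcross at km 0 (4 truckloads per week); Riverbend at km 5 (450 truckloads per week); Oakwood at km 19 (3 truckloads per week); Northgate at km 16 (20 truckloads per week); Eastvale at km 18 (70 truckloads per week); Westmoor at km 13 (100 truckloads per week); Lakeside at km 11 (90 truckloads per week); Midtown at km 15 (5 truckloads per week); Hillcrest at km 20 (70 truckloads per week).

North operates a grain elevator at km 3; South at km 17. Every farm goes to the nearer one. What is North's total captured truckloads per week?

454

The indifferent point is the midpoint (3+17)/2 = 10; farms left of it (closer to North at 3) go to North, those right go to South.
  Southcross at 0 (w=4) → North
  Riverbend at 5 (w=450) → North
  Lakeside at 11 (w=90) → South
  Westmoor at 13 (w=100) → South
  Midtown at 15 (w=5) → South
  Northgate at 16 (w=20) → South
  Eastvale at 18 (w=70) → South
  Oakwood at 19 (w=3) → South
  Hillcrest at 20 (w=70) → South
North captures 454; South captures 358.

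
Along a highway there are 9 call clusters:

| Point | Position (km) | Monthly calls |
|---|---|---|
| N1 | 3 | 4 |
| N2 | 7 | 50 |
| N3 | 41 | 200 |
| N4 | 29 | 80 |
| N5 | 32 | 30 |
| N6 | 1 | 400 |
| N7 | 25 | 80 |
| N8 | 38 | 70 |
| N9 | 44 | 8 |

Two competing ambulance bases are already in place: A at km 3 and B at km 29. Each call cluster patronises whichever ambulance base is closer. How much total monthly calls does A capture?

The indifferent point is the midpoint (3+29)/2 = 16; call clusters left of it (closer to A at 3) go to A, those right go to B.
  N6 at 1 (w=400) → A
  N1 at 3 (w=4) → A
  N2 at 7 (w=50) → A
  N7 at 25 (w=80) → B
  N4 at 29 (w=80) → B
  N5 at 32 (w=30) → B
  N8 at 38 (w=70) → B
  N3 at 41 (w=200) → B
  N9 at 44 (w=8) → B
A captures 454; B captures 468.

454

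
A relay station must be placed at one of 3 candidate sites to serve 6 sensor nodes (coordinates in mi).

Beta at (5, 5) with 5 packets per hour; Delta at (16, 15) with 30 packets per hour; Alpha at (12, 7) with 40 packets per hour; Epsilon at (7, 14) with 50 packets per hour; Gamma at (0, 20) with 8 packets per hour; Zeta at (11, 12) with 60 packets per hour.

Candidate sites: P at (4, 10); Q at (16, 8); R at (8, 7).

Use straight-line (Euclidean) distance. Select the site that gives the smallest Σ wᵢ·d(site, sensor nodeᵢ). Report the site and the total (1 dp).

Total weighted distance at each candidate:
  P (4, 10): total = 1530.2
  Q (16, 8): total = 1517.0
  R (8, 7): total = 1343.0
Minimum is at R with total 1343.0 mi.

R, total 1343.0 mi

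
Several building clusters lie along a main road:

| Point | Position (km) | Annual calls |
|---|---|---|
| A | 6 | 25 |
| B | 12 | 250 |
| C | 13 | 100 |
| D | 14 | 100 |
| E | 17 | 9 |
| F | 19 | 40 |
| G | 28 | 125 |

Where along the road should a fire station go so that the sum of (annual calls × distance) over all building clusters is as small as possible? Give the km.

x = 13

For a sum of weighted absolute distances on a line, the optimum is the weighted median (not the mean). Total weight W = 649; half-weight = 324.5.
Sort by position and accumulate weight:
  km 6 (A, w=25) → cum 25
  km 12 (B, w=250) → cum 275
  km 13 (C, w=100) → cum 375  ≥ 324.5 → median here
  km 14 (D, w=100) → cum 475
  km 17 (E, w=9) → cum 484
  km 19 (F, w=40) → cum 524
  km 28 (G, w=125) → cum 649
Optimal location: km 13.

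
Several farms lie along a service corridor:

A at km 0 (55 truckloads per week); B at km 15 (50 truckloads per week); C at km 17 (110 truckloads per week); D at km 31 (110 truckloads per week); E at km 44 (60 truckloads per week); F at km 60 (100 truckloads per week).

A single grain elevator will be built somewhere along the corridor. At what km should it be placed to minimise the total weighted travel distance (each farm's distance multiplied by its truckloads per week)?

For a sum of weighted absolute distances on a line, the optimum is the weighted median (not the mean). Total weight W = 485; half-weight = 242.5.
Sort by position and accumulate weight:
  km 0 (A, w=55) → cum 55
  km 15 (B, w=50) → cum 105
  km 17 (C, w=110) → cum 215
  km 31 (D, w=110) → cum 325  ≥ 242.5 → median here
  km 44 (E, w=60) → cum 385
  km 60 (F, w=100) → cum 485
Optimal location: km 31.

x = 31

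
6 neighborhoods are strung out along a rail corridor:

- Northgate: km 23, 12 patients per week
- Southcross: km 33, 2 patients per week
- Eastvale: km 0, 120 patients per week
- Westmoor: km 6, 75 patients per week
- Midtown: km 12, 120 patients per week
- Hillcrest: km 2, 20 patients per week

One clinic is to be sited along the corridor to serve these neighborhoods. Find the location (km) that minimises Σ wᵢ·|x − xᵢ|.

x = 6

For a sum of weighted absolute distances on a line, the optimum is the weighted median (not the mean). Total weight W = 349; half-weight = 174.5.
Sort by position and accumulate weight:
  km 0 (Eastvale, w=120) → cum 120
  km 2 (Hillcrest, w=20) → cum 140
  km 6 (Westmoor, w=75) → cum 215  ≥ 174.5 → median here
  km 12 (Midtown, w=120) → cum 335
  km 23 (Northgate, w=12) → cum 347
  km 33 (Southcross, w=2) → cum 349
Optimal location: km 6.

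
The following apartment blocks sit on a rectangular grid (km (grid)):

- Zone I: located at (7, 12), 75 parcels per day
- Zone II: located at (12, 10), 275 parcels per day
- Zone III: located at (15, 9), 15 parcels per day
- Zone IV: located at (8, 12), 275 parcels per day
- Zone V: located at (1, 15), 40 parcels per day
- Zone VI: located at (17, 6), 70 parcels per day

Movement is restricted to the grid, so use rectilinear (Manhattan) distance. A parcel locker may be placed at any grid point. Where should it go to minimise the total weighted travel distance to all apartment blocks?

Manhattan distance separates: Σwᵢ(|x−xᵢ|+|y−yᵢ|) = Σwᵢ|x−xᵢ| + Σwᵢ|y−yᵢ|, so x and y are optimised independently as 1-D weighted medians.
Total weight W = 750; half = 375.
x-coordinate, sorted with cumulative weight:
  x=1 (Zone V, w=40) cum 40
  x=7 (Zone I, w=75) cum 115
  x=8 (Zone IV, w=275) cum 390  ← median
  x=12 (Zone II, w=275) cum 665
  x=15 (Zone III, w=15) cum 680
  x=17 (Zone VI, w=70) cum 750
⇒ x* = 8
y-coordinate, sorted with cumulative weight:
  y=6 (Zone VI, w=70) cum 70
  y=9 (Zone III, w=15) cum 85
  y=10 (Zone II, w=275) cum 360
  y=12 (Zone I, w=75) cum 435  ← median
  y=12 (Zone IV, w=275) cum 710
  y=15 (Zone V, w=40) cum 750
⇒ y* = 12

(8, 12)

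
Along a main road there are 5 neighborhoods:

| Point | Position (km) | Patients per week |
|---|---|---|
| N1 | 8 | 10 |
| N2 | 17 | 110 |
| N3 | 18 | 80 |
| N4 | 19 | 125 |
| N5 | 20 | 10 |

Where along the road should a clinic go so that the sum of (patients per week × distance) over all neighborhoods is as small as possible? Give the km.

For a sum of weighted absolute distances on a line, the optimum is the weighted median (not the mean). Total weight W = 335; half-weight = 167.5.
Sort by position and accumulate weight:
  km 8 (N1, w=10) → cum 10
  km 17 (N2, w=110) → cum 120
  km 18 (N3, w=80) → cum 200  ≥ 167.5 → median here
  km 19 (N4, w=125) → cum 325
  km 20 (N5, w=10) → cum 335
Optimal location: km 18.

x = 18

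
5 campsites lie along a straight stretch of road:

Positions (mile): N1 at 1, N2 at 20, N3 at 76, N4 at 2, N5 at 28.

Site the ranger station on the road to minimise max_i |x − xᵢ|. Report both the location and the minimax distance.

location 38.5, max distance 37.5

The 1-center on a line is the midpoint of the two extreme points: leftmost at 1, rightmost at 76.
Optimal location = (1 + 76)/2 = 38.5; maximum distance = (76 − 1)/2 = 37.5.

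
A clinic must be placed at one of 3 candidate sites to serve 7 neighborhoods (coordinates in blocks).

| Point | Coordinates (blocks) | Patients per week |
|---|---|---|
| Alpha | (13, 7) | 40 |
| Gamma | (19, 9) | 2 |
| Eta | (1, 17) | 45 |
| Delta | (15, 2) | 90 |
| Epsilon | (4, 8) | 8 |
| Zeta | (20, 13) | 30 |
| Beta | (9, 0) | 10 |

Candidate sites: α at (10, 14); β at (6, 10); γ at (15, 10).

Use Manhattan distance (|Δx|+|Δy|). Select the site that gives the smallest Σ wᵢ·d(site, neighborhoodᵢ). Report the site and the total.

γ, total 2379 blocks

Total weighted distance at each candidate:
  α (10, 14): total = 3074
  β (6, 10): total = 3170
  γ (15, 10): total = 2379
Minimum is at γ with total 2379 blocks.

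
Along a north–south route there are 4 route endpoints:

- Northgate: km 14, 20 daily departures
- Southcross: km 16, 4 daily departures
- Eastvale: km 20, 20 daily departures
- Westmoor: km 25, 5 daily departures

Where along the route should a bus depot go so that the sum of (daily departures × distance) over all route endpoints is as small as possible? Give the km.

x = 20

For a sum of weighted absolute distances on a line, the optimum is the weighted median (not the mean). Total weight W = 49; half-weight = 24.5.
Sort by position and accumulate weight:
  km 14 (Northgate, w=20) → cum 20
  km 16 (Southcross, w=4) → cum 24
  km 20 (Eastvale, w=20) → cum 44  ≥ 24.5 → median here
  km 25 (Westmoor, w=5) → cum 49
Optimal location: km 20.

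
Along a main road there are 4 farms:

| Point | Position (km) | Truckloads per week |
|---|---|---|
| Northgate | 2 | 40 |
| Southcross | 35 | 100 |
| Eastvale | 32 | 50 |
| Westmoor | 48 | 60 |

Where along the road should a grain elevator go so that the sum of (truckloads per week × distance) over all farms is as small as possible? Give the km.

For a sum of weighted absolute distances on a line, the optimum is the weighted median (not the mean). Total weight W = 250; half-weight = 125.
Sort by position and accumulate weight:
  km 2 (Northgate, w=40) → cum 40
  km 32 (Eastvale, w=50) → cum 90
  km 35 (Southcross, w=100) → cum 190  ≥ 125 → median here
  km 48 (Westmoor, w=60) → cum 250
Optimal location: km 35.

x = 35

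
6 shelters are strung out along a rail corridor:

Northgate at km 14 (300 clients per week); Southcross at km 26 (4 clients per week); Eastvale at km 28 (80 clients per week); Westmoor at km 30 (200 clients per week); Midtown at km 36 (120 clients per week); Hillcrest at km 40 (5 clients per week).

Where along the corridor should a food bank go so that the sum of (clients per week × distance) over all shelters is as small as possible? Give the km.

x = 28

For a sum of weighted absolute distances on a line, the optimum is the weighted median (not the mean). Total weight W = 709; half-weight = 354.5.
Sort by position and accumulate weight:
  km 14 (Northgate, w=300) → cum 300
  km 26 (Southcross, w=4) → cum 304
  km 28 (Eastvale, w=80) → cum 384  ≥ 354.5 → median here
  km 30 (Westmoor, w=200) → cum 584
  km 36 (Midtown, w=120) → cum 704
  km 40 (Hillcrest, w=5) → cum 709
Optimal location: km 28.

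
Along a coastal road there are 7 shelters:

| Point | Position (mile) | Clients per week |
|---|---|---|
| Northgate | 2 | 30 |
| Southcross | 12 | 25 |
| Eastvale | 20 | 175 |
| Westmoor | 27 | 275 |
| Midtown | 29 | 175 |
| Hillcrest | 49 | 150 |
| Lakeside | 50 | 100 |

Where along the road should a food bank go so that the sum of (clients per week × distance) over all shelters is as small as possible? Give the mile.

For a sum of weighted absolute distances on a line, the optimum is the weighted median (not the mean). Total weight W = 930; half-weight = 465.
Sort by position and accumulate weight:
  mile 2 (Northgate, w=30) → cum 30
  mile 12 (Southcross, w=25) → cum 55
  mile 20 (Eastvale, w=175) → cum 230
  mile 27 (Westmoor, w=275) → cum 505  ≥ 465 → median here
  mile 29 (Midtown, w=175) → cum 680
  mile 49 (Hillcrest, w=150) → cum 830
  mile 50 (Lakeside, w=100) → cum 930
Optimal location: mile 27.

x = 27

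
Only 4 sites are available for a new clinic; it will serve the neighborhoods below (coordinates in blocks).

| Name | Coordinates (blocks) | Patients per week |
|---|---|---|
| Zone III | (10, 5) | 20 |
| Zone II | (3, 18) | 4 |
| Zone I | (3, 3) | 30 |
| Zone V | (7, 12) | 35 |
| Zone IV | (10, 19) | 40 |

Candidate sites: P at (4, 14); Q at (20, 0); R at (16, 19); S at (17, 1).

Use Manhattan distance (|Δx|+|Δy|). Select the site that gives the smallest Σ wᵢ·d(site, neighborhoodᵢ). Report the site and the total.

Total weighted distance at each candidate:
  P (4, 14): total = 1295
  Q (20, 0): total = 3075
  R (16, 19): total = 2126
  S (17, 1): total = 2559
Minimum is at P with total 1295 blocks.

P, total 1295 blocks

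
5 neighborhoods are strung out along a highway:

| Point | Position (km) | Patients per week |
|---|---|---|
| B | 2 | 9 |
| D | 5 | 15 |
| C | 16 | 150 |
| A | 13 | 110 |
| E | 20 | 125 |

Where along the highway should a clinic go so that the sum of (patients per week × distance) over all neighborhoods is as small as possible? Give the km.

For a sum of weighted absolute distances on a line, the optimum is the weighted median (not the mean). Total weight W = 409; half-weight = 204.5.
Sort by position and accumulate weight:
  km 2 (B, w=9) → cum 9
  km 5 (D, w=15) → cum 24
  km 13 (A, w=110) → cum 134
  km 16 (C, w=150) → cum 284  ≥ 204.5 → median here
  km 20 (E, w=125) → cum 409
Optimal location: km 16.

x = 16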